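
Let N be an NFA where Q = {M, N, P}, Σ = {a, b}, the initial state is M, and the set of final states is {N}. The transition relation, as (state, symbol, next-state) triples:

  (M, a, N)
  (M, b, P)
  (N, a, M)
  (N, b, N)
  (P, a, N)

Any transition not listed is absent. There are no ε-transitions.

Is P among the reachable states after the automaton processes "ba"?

Start in {M}.
Read 'b': {M} → {P}.
Read 'a': {P} → {N}.
State P is not in {N}.

No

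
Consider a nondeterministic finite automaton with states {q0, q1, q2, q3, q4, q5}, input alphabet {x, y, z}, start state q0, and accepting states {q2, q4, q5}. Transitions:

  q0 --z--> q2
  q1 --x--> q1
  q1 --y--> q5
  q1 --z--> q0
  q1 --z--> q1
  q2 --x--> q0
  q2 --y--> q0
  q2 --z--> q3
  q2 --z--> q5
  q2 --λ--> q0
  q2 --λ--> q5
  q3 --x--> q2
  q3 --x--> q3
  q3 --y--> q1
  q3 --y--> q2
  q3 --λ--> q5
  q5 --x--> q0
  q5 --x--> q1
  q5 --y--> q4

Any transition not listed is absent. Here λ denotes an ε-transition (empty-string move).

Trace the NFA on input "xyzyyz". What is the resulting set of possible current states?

Start in {q0}.
Read 'x': {q0} → ∅.
The set is empty and remains empty for the remaining 5 symbols.

∅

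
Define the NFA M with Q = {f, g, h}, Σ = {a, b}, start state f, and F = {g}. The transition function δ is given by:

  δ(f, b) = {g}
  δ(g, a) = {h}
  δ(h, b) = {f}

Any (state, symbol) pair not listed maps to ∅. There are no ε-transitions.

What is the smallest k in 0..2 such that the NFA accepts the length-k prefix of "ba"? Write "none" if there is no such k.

1

Start in {f}.
Read 'b': f→{g}; now {g}.
None of the earlier sets intersect F, but {g} does.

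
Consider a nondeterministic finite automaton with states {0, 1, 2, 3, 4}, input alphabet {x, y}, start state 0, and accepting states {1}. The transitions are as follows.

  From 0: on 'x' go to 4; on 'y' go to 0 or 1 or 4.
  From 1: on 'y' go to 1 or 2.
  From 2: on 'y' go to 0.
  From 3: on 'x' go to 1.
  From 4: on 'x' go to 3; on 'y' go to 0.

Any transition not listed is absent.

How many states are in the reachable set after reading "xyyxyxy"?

1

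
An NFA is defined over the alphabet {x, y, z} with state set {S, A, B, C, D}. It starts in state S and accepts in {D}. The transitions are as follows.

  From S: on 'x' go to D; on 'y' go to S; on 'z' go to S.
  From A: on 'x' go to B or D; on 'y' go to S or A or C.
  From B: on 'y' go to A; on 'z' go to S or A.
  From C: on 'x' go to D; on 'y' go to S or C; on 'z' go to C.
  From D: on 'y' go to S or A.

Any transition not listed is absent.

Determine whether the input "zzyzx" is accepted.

Start in {S}.
Read 'z': S→{S}; now {S}.
Read 'z': S→{S}; now {S}.
Read 'y': S→{S}; now {S}.
Read 'z': S→{S}; now {S}.
Read 'x': S→{D}; now {D}.
The final set {D} contains the accepting state D.

Yes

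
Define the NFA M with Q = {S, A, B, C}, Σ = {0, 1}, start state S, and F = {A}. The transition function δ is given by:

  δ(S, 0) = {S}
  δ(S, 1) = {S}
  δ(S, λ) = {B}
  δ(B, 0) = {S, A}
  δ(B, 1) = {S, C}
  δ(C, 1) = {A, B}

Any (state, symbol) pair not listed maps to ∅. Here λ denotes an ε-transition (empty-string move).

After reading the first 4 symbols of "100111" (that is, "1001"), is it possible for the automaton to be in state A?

Start: ε-closure({S}) = {S, B}.
Read '1': {S, B} → {S, B, C}.
Read '0': {S, B, C} → {S, A, B}.
Read '0': {S, A, B} → {S, A, B}.
Read '1': {S, A, B} → {S, B, C}.
State A is not in {S, B, C}.

No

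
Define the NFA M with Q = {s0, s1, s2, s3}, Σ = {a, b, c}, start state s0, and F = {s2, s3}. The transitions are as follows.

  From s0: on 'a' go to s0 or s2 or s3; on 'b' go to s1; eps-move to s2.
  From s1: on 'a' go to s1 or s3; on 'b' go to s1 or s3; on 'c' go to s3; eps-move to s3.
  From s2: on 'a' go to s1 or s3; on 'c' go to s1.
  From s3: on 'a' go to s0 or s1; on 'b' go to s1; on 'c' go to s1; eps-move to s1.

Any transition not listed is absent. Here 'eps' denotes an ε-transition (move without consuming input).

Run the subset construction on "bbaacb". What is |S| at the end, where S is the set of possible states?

Start: ε-closure({s0}) = {s0, s2}.
Read 'b': s0→{s1}, s2→∅; union {s1}; ε-closure = {s1, s3}.
Read 'b': s1→{s1, s3}, s3→{s1}; now {s1, s3}.
Read 'a': s1→{s1, s3}, s3→{s0, s1}; union {s0, s1, s3}; ε-closure = {s0, s1, s2, s3}.
Read 'a': s0→{s0, s2, s3}, s1→{s1, s3}, s2→{s1, s3}, s3→{s0, s1}; now {s0, s1, s2, s3}.
Read 'c': s0→∅, s1→{s3}, s2→{s1}, s3→{s1}; now {s1, s3}.
Read 'b': s1→{s1, s3}, s3→{s1}; now {s1, s3}.
That set has 2 states.

2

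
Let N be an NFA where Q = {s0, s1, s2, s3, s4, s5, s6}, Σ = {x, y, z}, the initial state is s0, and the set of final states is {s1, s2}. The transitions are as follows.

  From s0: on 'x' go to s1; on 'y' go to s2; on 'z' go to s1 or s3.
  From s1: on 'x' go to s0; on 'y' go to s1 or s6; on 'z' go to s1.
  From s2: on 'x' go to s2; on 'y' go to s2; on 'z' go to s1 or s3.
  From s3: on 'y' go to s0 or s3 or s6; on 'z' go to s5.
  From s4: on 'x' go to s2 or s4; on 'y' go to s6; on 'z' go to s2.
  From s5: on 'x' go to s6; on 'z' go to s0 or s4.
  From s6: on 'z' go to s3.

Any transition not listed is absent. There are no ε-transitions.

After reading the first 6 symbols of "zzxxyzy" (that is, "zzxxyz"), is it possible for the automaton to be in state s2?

No

Start in {s0}.
Read 'z': s0→{s1, s3}; now {s1, s3}.
Read 'z': s1→{s1}, s3→{s5}; now {s1, s5}.
Read 'x': s1→{s0}, s5→{s6}; now {s0, s6}.
Read 'x': s0→{s1}, s6→∅; now {s1}.
Read 'y': s1→{s1, s6}; now {s1, s6}.
Read 'z': s1→{s1}, s6→{s3}; now {s1, s3}.
State s2 is not in {s1, s3}.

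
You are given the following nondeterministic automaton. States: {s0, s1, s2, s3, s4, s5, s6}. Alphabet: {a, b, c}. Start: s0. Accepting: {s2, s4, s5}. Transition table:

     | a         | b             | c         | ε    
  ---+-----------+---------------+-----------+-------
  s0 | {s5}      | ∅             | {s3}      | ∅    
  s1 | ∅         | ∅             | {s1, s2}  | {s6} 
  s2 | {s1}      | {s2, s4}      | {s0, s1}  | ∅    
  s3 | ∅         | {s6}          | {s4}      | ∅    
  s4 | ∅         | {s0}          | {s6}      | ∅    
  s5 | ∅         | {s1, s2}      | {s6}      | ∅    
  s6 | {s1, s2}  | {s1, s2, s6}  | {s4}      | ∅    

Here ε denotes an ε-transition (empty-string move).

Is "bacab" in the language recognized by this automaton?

No

Start in {s0}.
Read 'b': {s0} → ∅.
The set is empty and remains empty for the remaining 4 symbols.
The final set ∅ contains no accepting state.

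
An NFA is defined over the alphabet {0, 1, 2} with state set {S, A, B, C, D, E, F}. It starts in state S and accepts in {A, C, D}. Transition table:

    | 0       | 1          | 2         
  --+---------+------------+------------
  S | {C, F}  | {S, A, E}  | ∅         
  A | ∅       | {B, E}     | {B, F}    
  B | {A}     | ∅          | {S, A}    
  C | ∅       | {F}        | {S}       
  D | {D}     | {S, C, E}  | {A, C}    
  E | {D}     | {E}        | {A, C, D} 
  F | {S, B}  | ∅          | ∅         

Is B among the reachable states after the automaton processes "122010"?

Start in {S}.
Read '1': S→{S, A, E}; now {S, A, E}.
Read '2': S→∅, A→{B, F}, E→{A, C, D}; now {A, B, C, D, F}.
Read '2': A→{B, F}, B→{S, A}, C→{S}, D→{A, C}, F→∅; now {S, A, B, C, F}.
Read '0': S→{C, F}, A→∅, B→{A}, C→∅, F→{S, B}; now {S, A, B, C, F}.
Read '1': S→{S, A, E}, A→{B, E}, B→∅, C→{F}, F→∅; now {S, A, B, E, F}.
Read '0': S→{C, F}, A→∅, B→{A}, E→{D}, F→{S, B}; now {S, A, B, C, D, F}.
State B is in {S, A, B, C, D, F}.

Yes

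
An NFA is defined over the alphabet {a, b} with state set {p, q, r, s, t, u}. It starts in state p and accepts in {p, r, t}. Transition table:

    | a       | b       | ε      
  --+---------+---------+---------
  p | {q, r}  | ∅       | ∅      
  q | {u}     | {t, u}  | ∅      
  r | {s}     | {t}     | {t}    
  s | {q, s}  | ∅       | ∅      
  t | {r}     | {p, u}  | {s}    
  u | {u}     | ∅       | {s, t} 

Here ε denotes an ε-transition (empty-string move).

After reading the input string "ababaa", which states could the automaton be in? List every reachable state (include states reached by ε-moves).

{q, r, s, t, u}

Start in {p}.
Read 'a': p→{q, r}; union {q, r}; ε-closure = {q, r, s, t}.
Read 'b': q→{t, u}, r→{t}, s→∅, t→{p, u}; union {p, t, u}; ε-closure = {p, s, t, u}.
Read 'a': p→{q, r}, s→{q, s}, t→{r}, u→{u}; union {q, r, s, u}; ε-closure = {q, r, s, t, u}.
Read 'b': q→{t, u}, r→{t}, s→∅, t→{p, u}, u→∅; union {p, t, u}; ε-closure = {p, s, t, u}.
Read 'a': p→{q, r}, s→{q, s}, t→{r}, u→{u}; union {q, r, s, u}; ε-closure = {q, r, s, t, u}.
Read 'a': q→{u}, r→{s}, s→{q, s}, t→{r}, u→{u}; union {q, r, s, u}; ε-closure = {q, r, s, t, u}.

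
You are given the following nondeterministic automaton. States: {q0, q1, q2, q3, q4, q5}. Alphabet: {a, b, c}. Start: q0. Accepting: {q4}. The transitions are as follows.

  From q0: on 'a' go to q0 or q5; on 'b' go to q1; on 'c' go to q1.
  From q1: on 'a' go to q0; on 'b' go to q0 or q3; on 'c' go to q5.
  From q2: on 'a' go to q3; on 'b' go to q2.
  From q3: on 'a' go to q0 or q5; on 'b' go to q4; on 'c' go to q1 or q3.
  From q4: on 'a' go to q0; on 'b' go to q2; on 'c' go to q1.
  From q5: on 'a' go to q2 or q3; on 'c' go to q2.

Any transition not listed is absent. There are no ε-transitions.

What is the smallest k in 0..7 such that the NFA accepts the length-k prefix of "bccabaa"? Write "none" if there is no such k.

5

Start in {q0}.
Read 'b': q0→{q1}; now {q1}.
Read 'c': q1→{q5}; now {q5}.
Read 'c': q5→{q2}; now {q2}.
Read 'a': q2→{q3}; now {q3}.
Read 'b': q3→{q4}; now {q4}.
None of the earlier sets intersect F, but {q4} does.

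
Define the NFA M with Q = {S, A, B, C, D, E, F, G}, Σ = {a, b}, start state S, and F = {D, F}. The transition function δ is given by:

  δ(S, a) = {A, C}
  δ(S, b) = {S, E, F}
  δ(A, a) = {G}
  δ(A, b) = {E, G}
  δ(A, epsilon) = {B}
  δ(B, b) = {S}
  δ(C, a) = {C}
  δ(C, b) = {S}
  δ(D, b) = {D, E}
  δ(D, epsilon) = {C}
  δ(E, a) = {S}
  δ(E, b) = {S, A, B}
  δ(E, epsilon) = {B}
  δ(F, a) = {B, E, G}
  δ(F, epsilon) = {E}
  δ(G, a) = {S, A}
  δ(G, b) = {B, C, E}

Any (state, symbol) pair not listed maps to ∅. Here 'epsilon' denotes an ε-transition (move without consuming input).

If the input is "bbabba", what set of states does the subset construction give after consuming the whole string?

{S, A, B, C, E, G}

Start in {S}.
Read 'b': {S} → {S, B, E, F}.
Read 'b': {S, B, E, F} → {S, A, B, E, F}.
Read 'a': {S, A, B, E, F} → {S, A, B, C, E, G}.
Read 'b': {S, A, B, C, E, G} → {S, A, B, C, E, F, G}.
Read 'b': {S, A, B, C, E, F, G} → {S, A, B, C, E, F, G}.
Read 'a': {S, A, B, C, E, F, G} → {S, A, B, C, E, G}.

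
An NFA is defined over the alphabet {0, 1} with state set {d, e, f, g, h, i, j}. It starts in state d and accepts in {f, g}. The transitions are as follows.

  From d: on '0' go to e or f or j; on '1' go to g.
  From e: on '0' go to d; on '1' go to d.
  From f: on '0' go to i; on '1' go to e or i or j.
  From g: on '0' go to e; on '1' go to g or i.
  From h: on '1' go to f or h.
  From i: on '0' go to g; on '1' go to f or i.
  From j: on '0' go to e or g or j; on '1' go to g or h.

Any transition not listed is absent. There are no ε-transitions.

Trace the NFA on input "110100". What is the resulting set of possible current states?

Start in {d}.
Read '1': {d} → {g}.
Read '1': {g} → {g, i}.
Read '0': {g, i} → {e, g}.
Read '1': {e, g} → {d, g, i}.
Read '0': {d, g, i} → {e, f, g, j}.
Read '0': {e, f, g, j} → {d, e, g, i, j}.

{d, e, g, i, j}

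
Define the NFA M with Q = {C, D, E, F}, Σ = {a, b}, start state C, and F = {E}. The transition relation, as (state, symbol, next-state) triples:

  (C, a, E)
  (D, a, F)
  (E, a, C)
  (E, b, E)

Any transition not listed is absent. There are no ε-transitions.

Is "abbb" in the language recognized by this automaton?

Start in {C}.
Read 'a': C→{E}; now {E}.
Read 'b': E→{E}; now {E}.
Read 'b': E→{E}; now {E}.
Read 'b': E→{E}; now {E}.
The final set {E} contains the accepting state E.

Yes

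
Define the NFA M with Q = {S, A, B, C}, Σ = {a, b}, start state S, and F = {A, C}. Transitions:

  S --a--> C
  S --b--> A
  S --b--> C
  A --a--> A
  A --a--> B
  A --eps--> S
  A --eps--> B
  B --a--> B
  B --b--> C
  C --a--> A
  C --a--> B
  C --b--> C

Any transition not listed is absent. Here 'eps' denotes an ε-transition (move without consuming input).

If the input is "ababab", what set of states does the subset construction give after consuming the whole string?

{S, A, B, C}

Start in {S}.
Read 'a': S→{C}; now {C}.
Read 'b': C→{C}; now {C}.
Read 'a': C→{A, B}; union {A, B}; ε-closure = {S, A, B}.
Read 'b': S→{A, C}, A→∅, B→{C}; union {A, C}; ε-closure = {S, A, B, C}.
Read 'a': S→{C}, A→{A, B}, B→{B}, C→{A, B}; union {A, B, C}; ε-closure = {S, A, B, C}.
Read 'b': S→{A, C}, A→∅, B→{C}, C→{C}; union {A, C}; ε-closure = {S, A, B, C}.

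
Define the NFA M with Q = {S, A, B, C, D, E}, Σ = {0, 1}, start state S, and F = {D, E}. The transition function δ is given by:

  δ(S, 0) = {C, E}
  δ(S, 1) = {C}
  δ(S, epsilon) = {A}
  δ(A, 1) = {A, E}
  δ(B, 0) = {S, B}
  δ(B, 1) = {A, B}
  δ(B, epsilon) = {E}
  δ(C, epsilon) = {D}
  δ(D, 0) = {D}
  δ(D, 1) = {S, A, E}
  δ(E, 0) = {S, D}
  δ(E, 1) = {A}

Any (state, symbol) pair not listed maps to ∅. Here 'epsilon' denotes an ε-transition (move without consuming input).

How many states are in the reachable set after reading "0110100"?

Start: ε-closure({S}) = {S, A}.
Read '0': S→{C, E}, A→∅; union {C, E}; ε-closure = {C, D, E}.
Read '1': C→∅, D→{S, A, E}, E→{A}; now {S, A, E}.
Read '1': S→{C}, A→{A, E}, E→{A}; union {A, C, E}; ε-closure = {A, C, D, E}.
Read '0': A→∅, C→∅, D→{D}, E→{S, D}; union {S, D}; ε-closure = {S, A, D}.
Read '1': S→{C}, A→{A, E}, D→{S, A, E}; union {S, A, C, E}; ε-closure = {S, A, C, D, E}.
Read '0': S→{C, E}, A→∅, C→∅, D→{D}, E→{S, D}; union {S, C, D, E}; ε-closure = {S, A, C, D, E}.
Read '0': S→{C, E}, A→∅, C→∅, D→{D}, E→{S, D}; union {S, C, D, E}; ε-closure = {S, A, C, D, E}.
That set has 5 states.

5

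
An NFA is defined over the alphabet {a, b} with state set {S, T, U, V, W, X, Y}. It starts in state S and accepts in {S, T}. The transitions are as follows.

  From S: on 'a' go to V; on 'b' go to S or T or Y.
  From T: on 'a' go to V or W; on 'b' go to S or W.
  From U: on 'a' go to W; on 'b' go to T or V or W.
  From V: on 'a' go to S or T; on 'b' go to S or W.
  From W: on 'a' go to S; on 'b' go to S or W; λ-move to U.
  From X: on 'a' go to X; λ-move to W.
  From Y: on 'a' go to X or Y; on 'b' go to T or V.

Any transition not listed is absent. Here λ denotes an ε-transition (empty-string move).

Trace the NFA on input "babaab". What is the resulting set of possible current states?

{S, T, U, V, W, Y}

Start in {S}.
Read 'b': {S} → {S, T, Y}.
Read 'a': {S, T, Y} → {U, V, W, X, Y}.
Read 'b': {U, V, W, X, Y} → {S, T, U, V, W}.
Read 'a': {S, T, U, V, W} → {S, T, U, V, W}.
Read 'a': {S, T, U, V, W} → {S, T, U, V, W}.
Read 'b': {S, T, U, V, W} → {S, T, U, V, W, Y}.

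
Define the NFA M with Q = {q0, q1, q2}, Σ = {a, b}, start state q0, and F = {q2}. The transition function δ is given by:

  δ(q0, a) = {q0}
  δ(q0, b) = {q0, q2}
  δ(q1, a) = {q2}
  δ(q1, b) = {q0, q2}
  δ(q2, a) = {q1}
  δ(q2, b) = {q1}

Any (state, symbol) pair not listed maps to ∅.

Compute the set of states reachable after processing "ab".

Start in {q0}.
Read 'a': q0→{q0}; now {q0}.
Read 'b': q0→{q0, q2}; now {q0, q2}.

{q0, q2}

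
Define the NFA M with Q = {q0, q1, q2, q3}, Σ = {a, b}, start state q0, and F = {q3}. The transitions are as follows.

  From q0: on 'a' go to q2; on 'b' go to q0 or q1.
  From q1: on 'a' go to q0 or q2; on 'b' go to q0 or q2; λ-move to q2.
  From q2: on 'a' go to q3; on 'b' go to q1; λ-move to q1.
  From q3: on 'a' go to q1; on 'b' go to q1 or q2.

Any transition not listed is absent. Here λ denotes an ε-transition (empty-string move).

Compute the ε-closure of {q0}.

Begin with {q0}.
No ε-moves leave this set, so the closure equals the set itself.

{q0}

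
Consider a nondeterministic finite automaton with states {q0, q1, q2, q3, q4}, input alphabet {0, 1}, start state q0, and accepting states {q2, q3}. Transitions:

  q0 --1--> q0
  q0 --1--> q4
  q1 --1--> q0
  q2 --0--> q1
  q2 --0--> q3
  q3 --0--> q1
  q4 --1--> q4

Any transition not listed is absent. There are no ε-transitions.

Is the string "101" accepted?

No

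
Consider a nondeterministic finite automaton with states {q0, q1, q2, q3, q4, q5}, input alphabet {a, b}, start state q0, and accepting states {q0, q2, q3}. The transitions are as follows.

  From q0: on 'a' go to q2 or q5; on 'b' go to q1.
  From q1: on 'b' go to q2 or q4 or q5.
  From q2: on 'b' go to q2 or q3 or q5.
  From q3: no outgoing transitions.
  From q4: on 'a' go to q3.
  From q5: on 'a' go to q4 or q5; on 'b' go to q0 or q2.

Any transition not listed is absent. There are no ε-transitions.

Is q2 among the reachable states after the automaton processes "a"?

Yes

Start in {q0}.
Read 'a': q0→{q2, q5}; now {q2, q5}.
State q2 is in {q2, q5}.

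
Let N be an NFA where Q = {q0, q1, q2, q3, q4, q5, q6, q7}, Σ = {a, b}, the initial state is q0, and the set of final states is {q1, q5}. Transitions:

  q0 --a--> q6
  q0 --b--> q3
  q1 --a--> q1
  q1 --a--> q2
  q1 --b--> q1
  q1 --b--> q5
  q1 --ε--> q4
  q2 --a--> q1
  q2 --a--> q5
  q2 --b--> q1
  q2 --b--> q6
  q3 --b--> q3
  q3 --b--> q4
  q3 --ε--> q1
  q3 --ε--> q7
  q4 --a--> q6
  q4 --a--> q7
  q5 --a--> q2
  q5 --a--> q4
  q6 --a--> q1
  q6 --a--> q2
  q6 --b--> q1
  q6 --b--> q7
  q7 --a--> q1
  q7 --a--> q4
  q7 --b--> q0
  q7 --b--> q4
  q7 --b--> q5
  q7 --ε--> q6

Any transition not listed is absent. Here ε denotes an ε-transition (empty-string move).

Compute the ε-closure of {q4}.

{q4}

Begin with {q4}.
No ε-moves leave this set, so the closure equals the set itself.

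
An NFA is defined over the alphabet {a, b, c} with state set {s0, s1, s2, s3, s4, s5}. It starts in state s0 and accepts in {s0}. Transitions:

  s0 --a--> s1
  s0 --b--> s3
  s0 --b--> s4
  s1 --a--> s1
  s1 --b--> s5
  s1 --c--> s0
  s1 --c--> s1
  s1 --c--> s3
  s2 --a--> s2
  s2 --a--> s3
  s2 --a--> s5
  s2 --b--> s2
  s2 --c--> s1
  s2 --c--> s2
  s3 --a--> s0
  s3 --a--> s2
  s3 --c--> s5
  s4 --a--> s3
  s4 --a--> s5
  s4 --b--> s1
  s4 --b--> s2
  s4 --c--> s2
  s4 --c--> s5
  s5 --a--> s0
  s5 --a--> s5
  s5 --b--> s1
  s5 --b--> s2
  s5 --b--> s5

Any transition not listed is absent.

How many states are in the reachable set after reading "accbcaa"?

Start in {s0}.
Read 'a': {s0} → {s1}.
Read 'c': {s1} → {s0, s1, s3}.
Read 'c': {s0, s1, s3} → {s0, s1, s3, s5}.
Read 'b': {s0, s1, s3, s5} → {s1, s2, s3, s4, s5}.
Read 'c': {s1, s2, s3, s4, s5} → {s0, s1, s2, s3, s5}.
Read 'a': {s0, s1, s2, s3, s5} → {s0, s1, s2, s3, s5}.
Read 'a': {s0, s1, s2, s3, s5} → {s0, s1, s2, s3, s5}.
That set has 5 states.

5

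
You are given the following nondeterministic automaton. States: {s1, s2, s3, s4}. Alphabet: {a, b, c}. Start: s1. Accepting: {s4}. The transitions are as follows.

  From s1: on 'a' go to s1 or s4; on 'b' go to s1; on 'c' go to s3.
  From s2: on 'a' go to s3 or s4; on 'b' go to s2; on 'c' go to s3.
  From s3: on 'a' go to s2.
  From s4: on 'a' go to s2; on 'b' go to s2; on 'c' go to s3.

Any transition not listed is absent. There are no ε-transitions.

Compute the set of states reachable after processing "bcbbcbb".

∅

Start in {s1}.
Read 'b': s1→{s1}; now {s1}.
Read 'c': s1→{s3}; now {s3}.
Read 'b': s3→∅; now ∅.
The set is empty and remains empty for the remaining 4 symbols.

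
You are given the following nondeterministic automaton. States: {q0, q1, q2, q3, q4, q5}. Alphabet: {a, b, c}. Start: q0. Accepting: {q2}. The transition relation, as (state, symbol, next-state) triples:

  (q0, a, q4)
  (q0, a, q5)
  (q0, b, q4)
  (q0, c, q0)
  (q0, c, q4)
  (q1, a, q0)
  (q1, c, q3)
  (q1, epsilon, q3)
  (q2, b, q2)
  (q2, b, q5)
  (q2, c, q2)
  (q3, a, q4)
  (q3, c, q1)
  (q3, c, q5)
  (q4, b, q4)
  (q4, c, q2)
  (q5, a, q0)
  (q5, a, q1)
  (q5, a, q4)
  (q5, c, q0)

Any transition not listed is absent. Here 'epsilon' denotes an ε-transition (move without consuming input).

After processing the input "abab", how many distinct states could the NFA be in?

Start in {q0}.
Read 'a': {q0} → {q4, q5}.
Read 'b': {q4, q5} → {q4}.
Read 'a': {q4} → ∅.
The set is empty and remains empty for the remaining 1 symbol.
That set has 0 states.

0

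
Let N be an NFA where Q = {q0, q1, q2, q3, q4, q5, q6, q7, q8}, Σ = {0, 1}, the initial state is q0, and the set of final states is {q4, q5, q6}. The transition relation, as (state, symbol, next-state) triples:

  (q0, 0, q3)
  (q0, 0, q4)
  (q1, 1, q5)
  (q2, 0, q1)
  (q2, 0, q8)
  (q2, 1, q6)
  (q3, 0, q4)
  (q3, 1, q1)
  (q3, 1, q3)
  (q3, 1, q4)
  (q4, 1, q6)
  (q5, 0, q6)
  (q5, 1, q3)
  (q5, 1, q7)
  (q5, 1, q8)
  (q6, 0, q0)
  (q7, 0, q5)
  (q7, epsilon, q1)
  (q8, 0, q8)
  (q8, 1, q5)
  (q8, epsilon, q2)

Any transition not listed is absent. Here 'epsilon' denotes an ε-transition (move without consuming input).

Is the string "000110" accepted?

Start in {q0}.
Read '0': q0→{q3, q4}; now {q3, q4}.
Read '0': q3→{q4}, q4→∅; now {q4}.
Read '0': q4→∅; now ∅.
The set is empty and remains empty for the remaining 3 symbols.
The final set ∅ contains no accepting state.

No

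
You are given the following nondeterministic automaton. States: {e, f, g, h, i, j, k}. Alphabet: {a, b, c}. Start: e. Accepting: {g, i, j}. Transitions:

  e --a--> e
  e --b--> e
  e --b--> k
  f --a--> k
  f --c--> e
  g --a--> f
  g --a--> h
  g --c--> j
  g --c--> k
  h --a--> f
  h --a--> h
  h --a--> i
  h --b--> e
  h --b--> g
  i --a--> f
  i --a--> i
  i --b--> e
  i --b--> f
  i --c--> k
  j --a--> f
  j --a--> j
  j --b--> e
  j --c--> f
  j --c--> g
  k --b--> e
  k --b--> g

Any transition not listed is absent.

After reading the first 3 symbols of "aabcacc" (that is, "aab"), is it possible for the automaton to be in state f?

No

Start in {e}.
Read 'a': {e} → {e}.
Read 'a': {e} → {e}.
Read 'b': {e} → {e, k}.
State f is not in {e, k}.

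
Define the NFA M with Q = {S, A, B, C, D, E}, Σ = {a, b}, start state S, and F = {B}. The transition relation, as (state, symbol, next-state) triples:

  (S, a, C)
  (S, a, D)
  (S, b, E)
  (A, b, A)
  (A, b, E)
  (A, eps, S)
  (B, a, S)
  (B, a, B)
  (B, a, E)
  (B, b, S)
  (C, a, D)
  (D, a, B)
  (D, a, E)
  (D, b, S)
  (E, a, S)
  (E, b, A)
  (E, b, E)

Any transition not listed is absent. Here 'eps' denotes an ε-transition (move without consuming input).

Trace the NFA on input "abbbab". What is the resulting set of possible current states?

Start in {S}.
Read 'a': S→{C, D}; now {C, D}.
Read 'b': C→∅, D→{S}; now {S}.
Read 'b': S→{E}; now {E}.
Read 'b': E→{A, E}; union {A, E}; ε-closure = {S, A, E}.
Read 'a': S→{C, D}, A→∅, E→{S}; now {S, C, D}.
Read 'b': S→{E}, C→∅, D→{S}; now {S, E}.

{S, E}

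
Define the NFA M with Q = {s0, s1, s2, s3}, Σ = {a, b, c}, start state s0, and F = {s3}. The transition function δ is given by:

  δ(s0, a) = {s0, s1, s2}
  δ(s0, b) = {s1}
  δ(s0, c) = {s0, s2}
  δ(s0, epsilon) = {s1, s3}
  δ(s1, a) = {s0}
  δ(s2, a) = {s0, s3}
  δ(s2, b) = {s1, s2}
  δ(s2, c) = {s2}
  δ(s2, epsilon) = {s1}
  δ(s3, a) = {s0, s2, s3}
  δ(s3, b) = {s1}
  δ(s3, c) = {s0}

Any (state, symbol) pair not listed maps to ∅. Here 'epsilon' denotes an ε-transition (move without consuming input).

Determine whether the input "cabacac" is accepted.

Start: ε-closure({s0}) = {s0, s1, s3}.
Read 'c': s0→{s0, s2}, s1→∅, s3→{s0}; union {s0, s2}; ε-closure = {s0, s1, s2, s3}.
Read 'a': s0→{s0, s1, s2}, s1→{s0}, s2→{s0, s3}, s3→{s0, s2, s3}; now {s0, s1, s2, s3}.
Read 'b': s0→{s1}, s1→∅, s2→{s1, s2}, s3→{s1}; now {s1, s2}.
Read 'a': s1→{s0}, s2→{s0, s3}; union {s0, s3}; ε-closure = {s0, s1, s3}.
Read 'c': s0→{s0, s2}, s1→∅, s3→{s0}; union {s0, s2}; ε-closure = {s0, s1, s2, s3}.
Read 'a': s0→{s0, s1, s2}, s1→{s0}, s2→{s0, s3}, s3→{s0, s2, s3}; now {s0, s1, s2, s3}.
Read 'c': s0→{s0, s2}, s1→∅, s2→{s2}, s3→{s0}; union {s0, s2}; ε-closure = {s0, s1, s2, s3}.
The final set {s0, s1, s2, s3} contains the accepting state s3.

Yes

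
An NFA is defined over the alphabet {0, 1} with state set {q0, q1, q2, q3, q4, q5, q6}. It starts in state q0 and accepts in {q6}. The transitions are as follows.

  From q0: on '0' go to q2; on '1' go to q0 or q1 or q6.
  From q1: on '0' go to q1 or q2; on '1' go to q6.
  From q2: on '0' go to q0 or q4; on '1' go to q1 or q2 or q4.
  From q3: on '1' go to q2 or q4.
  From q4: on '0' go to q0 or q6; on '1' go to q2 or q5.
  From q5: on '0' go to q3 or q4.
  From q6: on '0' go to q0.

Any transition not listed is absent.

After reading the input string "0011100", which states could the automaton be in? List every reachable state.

Start in {q0}.
Read '0': q0→{q2}; now {q2}.
Read '0': q2→{q0, q4}; now {q0, q4}.
Read '1': q0→{q0, q1, q6}, q4→{q2, q5}; now {q0, q1, q2, q5, q6}.
Read '1': q0→{q0, q1, q6}, q1→{q6}, q2→{q1, q2, q4}, q5→∅, q6→∅; now {q0, q1, q2, q4, q6}.
Read '1': q0→{q0, q1, q6}, q1→{q6}, q2→{q1, q2, q4}, q4→{q2, q5}, q6→∅; now {q0, q1, q2, q4, q5, q6}.
Read '0': q0→{q2}, q1→{q1, q2}, q2→{q0, q4}, q4→{q0, q6}, q5→{q3, q4}, q6→{q0}; now {q0, q1, q2, q3, q4, q6}.
Read '0': q0→{q2}, q1→{q1, q2}, q2→{q0, q4}, q3→∅, q4→{q0, q6}, q6→{q0}; now {q0, q1, q2, q4, q6}.

{q0, q1, q2, q4, q6}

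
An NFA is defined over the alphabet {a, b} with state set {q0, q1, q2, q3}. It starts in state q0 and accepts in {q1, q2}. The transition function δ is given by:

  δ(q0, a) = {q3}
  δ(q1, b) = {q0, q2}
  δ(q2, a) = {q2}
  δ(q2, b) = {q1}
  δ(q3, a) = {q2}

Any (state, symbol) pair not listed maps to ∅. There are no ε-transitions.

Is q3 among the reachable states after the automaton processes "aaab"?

No

Start in {q0}.
Read 'a': {q0} → {q3}.
Read 'a': {q3} → {q2}.
Read 'a': {q2} → {q2}.
Read 'b': {q2} → {q1}.
State q3 is not in {q1}.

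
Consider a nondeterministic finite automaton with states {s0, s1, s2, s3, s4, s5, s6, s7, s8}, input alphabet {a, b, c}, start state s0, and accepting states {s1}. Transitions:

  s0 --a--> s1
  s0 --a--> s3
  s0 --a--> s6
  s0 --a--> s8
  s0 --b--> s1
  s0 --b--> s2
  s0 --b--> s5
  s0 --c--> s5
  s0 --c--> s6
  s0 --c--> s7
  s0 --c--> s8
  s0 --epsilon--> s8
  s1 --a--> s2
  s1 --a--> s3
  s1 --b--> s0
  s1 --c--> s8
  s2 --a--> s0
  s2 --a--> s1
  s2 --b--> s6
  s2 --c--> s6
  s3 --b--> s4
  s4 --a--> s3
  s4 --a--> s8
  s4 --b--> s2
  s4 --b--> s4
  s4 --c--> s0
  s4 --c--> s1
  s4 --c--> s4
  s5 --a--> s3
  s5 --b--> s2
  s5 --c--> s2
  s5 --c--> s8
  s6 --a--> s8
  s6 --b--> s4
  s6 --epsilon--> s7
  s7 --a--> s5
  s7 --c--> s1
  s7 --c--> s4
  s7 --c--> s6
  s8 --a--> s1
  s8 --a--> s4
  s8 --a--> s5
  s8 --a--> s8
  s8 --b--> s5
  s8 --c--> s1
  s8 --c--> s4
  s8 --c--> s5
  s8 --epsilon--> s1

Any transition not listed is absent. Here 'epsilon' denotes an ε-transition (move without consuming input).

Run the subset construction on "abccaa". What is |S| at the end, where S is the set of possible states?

9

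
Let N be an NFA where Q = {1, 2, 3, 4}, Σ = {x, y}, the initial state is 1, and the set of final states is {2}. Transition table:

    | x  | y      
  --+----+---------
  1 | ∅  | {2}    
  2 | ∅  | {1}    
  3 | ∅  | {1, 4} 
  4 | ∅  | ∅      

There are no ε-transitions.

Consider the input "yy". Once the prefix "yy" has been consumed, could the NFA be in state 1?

Yes

Start in {1}.
Read 'y': 1→{2}; now {2}.
Read 'y': 2→{1}; now {1}.
State 1 is in {1}.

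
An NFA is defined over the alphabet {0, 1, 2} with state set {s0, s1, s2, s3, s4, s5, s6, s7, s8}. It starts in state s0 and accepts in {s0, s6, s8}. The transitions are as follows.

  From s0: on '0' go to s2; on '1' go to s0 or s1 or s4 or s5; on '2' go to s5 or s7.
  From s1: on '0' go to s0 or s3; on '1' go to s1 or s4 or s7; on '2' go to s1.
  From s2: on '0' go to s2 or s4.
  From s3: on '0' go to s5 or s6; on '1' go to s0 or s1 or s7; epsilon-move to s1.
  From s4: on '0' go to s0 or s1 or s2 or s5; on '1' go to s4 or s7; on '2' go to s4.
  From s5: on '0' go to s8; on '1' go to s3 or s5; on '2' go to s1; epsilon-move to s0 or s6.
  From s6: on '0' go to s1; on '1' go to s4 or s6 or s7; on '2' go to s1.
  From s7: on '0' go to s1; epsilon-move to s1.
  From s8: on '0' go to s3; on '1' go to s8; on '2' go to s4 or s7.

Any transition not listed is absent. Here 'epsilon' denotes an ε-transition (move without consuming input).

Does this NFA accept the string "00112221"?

Start in {s0}.
Read '0': {s0} → {s2}.
Read '0': {s2} → {s2, s4}.
Read '1': {s2, s4} → {s1, s4, s7}.
Read '1': {s1, s4, s7} → {s1, s4, s7}.
Read '2': {s1, s4, s7} → {s1, s4}.
Read '2': {s1, s4} → {s1, s4}.
Read '2': {s1, s4} → {s1, s4}.
Read '1': {s1, s4} → {s1, s4, s7}.
The final set {s1, s4, s7} contains no accepting state.

No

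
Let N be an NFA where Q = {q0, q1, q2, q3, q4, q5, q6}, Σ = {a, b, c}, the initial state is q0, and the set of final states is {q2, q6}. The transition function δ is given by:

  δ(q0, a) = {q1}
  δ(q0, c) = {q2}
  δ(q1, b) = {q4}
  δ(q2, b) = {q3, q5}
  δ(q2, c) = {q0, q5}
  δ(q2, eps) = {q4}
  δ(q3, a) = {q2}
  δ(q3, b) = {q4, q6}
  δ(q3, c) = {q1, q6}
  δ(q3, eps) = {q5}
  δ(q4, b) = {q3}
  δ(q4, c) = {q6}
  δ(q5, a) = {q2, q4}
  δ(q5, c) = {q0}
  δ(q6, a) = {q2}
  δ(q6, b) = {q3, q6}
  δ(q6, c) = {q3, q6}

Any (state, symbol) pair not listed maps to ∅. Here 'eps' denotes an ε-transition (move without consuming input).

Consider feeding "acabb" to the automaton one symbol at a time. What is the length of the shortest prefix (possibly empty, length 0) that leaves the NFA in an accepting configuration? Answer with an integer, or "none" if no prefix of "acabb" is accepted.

Start in {q0}.
Read 'a': q0→{q1}; now {q1}.
Read 'c': q1→∅; now ∅.
The set is empty and remains empty for the remaining 3 symbols.
No reachable set along the way intersects F.

none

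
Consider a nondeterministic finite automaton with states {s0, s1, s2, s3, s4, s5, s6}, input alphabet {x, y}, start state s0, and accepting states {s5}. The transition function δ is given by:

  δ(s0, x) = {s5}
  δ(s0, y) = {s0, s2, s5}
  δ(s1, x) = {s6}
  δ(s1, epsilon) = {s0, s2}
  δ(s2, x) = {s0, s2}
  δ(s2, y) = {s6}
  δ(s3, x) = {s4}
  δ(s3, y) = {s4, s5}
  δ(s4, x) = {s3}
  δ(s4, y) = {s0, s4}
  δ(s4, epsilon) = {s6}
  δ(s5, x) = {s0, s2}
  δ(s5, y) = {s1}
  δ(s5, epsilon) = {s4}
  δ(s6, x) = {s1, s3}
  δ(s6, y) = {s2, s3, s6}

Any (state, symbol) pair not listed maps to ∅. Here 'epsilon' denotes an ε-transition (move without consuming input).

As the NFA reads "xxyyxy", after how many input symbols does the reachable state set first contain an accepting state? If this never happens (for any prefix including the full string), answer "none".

1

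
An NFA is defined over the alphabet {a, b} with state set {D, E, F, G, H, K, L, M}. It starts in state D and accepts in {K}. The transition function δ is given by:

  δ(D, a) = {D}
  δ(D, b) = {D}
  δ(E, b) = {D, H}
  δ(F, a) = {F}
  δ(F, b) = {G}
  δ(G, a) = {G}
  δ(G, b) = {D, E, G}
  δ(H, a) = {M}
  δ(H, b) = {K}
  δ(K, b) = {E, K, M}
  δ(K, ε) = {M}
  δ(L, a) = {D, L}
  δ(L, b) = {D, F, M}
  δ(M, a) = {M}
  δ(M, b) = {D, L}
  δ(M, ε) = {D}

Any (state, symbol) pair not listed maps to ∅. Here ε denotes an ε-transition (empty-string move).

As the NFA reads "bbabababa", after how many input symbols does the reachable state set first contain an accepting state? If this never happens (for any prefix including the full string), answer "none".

Start in {D}.
Read 'b': D→{D}; now {D}.
Read 'b': D→{D}; now {D}.
Read 'a': D→{D}; now {D}.
Read 'b': D→{D}; now {D}.
Read 'a': D→{D}; now {D}.
Read 'b': D→{D}; now {D}.
Read 'a': D→{D}; now {D}.
Read 'b': D→{D}; now {D}.
Read 'a': D→{D}; now {D}.
No reachable set along the way intersects F.

none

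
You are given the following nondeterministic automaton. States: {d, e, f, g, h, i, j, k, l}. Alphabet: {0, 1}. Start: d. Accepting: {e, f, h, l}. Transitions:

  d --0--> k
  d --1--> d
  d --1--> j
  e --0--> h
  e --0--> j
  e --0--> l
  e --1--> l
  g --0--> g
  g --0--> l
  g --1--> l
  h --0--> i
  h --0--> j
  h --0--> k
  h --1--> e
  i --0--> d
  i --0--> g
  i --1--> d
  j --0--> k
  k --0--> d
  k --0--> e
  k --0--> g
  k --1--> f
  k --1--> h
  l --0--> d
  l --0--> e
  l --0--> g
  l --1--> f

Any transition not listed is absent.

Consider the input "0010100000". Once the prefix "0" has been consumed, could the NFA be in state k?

Start in {d}.
Read '0': {d} → {k}.
State k is in {k}.

Yes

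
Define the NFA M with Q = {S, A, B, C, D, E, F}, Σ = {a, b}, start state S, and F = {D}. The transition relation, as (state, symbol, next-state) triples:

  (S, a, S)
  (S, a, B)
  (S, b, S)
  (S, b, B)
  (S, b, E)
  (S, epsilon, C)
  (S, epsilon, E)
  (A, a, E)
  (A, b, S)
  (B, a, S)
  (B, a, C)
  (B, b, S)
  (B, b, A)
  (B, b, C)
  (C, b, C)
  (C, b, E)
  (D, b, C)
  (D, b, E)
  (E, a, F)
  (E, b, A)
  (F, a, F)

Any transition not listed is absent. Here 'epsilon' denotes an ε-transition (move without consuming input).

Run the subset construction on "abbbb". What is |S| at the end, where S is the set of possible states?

5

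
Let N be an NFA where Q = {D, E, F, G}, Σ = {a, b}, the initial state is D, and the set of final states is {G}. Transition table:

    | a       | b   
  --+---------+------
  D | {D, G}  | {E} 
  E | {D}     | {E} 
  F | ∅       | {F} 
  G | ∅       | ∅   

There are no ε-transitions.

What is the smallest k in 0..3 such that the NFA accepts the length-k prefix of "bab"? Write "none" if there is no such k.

none

Start in {D}.
Read 'b': D→{E}; now {E}.
Read 'a': E→{D}; now {D}.
Read 'b': D→{E}; now {E}.
No reachable set along the way intersects F.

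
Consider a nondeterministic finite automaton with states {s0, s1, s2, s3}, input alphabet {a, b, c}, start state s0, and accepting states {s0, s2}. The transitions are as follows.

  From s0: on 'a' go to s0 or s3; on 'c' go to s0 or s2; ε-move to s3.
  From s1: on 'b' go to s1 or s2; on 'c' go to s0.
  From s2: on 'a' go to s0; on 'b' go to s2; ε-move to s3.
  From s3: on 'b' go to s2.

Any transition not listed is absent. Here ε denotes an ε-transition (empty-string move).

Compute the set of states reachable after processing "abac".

{s0, s2, s3}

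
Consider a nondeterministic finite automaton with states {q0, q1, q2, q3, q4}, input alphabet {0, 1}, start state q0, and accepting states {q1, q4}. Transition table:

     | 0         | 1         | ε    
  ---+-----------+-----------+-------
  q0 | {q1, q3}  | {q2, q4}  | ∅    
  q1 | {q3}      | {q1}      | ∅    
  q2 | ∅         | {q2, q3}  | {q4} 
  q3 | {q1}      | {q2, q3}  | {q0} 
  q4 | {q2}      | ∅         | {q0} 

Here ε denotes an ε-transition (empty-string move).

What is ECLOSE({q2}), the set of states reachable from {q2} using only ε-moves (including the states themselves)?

Begin with {q2}.
ε-move q2 → q4; add q4.
ε-move q4 → q0; add q0.

{q0, q2, q4}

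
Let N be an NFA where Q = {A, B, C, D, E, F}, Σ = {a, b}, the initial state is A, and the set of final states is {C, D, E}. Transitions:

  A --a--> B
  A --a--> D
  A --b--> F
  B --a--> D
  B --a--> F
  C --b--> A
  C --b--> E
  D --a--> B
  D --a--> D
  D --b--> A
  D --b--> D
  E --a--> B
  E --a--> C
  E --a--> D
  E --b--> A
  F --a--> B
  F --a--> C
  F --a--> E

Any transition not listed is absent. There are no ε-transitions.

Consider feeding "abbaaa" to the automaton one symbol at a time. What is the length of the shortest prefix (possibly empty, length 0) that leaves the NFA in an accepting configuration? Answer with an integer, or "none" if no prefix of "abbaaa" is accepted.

1

Start in {A}.
Read 'a': {A} → {B, D}.
None of the earlier sets intersect F, but {B, D} does.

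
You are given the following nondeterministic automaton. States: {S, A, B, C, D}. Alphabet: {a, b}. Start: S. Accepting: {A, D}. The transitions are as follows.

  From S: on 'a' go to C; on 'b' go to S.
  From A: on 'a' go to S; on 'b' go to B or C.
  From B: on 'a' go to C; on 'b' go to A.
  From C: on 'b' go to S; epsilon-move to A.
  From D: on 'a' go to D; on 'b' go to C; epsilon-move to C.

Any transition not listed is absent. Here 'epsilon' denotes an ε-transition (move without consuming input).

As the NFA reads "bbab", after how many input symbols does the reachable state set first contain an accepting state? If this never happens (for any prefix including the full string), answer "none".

Start in {S}.
Read 'b': S→{S}; now {S}.
Read 'b': S→{S}; now {S}.
Read 'a': S→{C}; union {C}; ε-closure = {A, C}.
None of the earlier sets intersect F, but {A, C} does.

3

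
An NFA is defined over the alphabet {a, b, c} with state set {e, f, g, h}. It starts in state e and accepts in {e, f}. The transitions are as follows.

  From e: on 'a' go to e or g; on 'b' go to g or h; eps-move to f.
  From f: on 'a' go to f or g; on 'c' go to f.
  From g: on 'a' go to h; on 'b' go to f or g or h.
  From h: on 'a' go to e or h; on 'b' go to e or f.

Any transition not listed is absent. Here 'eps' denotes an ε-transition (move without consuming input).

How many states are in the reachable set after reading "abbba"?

4

Start: ε-closure({e}) = {e, f}.
Read 'a': e→{e, g}, f→{f, g}; now {e, f, g}.
Read 'b': e→{g, h}, f→∅, g→{f, g, h}; now {f, g, h}.
Read 'b': f→∅, g→{f, g, h}, h→{e, f}; now {e, f, g, h}.
Read 'b': e→{g, h}, f→∅, g→{f, g, h}, h→{e, f}; now {e, f, g, h}.
Read 'a': e→{e, g}, f→{f, g}, g→{h}, h→{e, h}; now {e, f, g, h}.
That set has 4 states.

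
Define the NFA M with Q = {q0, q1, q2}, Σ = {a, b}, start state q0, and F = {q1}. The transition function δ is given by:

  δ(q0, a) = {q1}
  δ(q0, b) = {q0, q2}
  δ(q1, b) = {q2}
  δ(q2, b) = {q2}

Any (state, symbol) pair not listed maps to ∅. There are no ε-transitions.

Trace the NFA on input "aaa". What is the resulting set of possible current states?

Start in {q0}.
Read 'a': {q0} → {q1}.
Read 'a': {q1} → ∅.
The set is empty and remains empty for the remaining 1 symbol.

∅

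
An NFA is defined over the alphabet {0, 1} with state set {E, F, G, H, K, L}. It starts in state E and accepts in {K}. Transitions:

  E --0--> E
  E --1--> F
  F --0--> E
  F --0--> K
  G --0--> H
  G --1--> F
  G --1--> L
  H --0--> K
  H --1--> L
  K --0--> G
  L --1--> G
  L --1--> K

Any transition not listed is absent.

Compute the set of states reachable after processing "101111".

∅

Start in {E}.
Read '1': E→{F}; now {F}.
Read '0': F→{E, K}; now {E, K}.
Read '1': E→{F}, K→∅; now {F}.
Read '1': F→∅; now ∅.
The set is empty and remains empty for the remaining 2 symbols.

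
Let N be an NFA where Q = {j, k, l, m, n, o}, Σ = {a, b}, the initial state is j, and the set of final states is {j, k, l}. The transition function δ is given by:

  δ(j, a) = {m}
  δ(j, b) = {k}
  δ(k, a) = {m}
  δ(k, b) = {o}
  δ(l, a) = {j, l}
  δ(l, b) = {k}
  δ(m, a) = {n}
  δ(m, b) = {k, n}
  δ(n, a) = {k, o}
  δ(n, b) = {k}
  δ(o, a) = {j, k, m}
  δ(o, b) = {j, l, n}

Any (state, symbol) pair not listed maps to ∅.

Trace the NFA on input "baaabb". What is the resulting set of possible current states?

{j, k, l, n}

Start in {j}.
Read 'b': {j} → {k}.
Read 'a': {k} → {m}.
Read 'a': {m} → {n}.
Read 'a': {n} → {k, o}.
Read 'b': {k, o} → {j, l, n, o}.
Read 'b': {j, l, n, o} → {j, k, l, n}.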